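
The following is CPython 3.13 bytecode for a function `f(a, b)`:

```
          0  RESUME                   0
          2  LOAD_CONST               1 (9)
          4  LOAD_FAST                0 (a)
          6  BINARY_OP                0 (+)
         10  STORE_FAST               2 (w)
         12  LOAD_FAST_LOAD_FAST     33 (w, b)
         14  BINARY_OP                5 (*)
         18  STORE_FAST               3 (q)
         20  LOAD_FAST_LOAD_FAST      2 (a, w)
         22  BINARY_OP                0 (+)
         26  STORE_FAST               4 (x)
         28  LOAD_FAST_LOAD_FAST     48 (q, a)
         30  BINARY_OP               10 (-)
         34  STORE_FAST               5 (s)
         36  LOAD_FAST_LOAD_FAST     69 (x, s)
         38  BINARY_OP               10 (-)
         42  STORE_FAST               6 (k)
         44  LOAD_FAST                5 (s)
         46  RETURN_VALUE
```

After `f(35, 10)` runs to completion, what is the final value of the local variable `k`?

-326

LOAD_CONST → push 9. Stack: [9]
LOAD_FAST a → push 35. Stack: [9, 35]
BINARY_OP + → 9 + 35 = 44. Stack: [44]
STORE_FAST w → w=44. Stack: []
LOAD_FAST_LOAD_FAST w,b → push 44,10. Stack: [44, 10]
BINARY_OP * → 44 * 10 = 440. Stack: [440]
STORE_FAST q → q=440. Stack: []
LOAD_FAST_LOAD_FAST a,w → push 35,44. Stack: [35, 44]
BINARY_OP + → 35 + 44 = 79. Stack: [79]
STORE_FAST x → x=79. Stack: []
LOAD_FAST_LOAD_FAST q,a → push 440,35. Stack: [440, 35]
BINARY_OP - → 440 - 35 = 405. Stack: [405]
STORE_FAST s → s=405. Stack: []
LOAD_FAST_LOAD_FAST x,s → push 79,405. Stack: [79, 405]
BINARY_OP - → 79 - 405 = -326. Stack: [-326]
STORE_FAST k → k=-326. Stack: []
LOAD_FAST s → push 405. Stack: [405]
RETURN_VALUE → return 405.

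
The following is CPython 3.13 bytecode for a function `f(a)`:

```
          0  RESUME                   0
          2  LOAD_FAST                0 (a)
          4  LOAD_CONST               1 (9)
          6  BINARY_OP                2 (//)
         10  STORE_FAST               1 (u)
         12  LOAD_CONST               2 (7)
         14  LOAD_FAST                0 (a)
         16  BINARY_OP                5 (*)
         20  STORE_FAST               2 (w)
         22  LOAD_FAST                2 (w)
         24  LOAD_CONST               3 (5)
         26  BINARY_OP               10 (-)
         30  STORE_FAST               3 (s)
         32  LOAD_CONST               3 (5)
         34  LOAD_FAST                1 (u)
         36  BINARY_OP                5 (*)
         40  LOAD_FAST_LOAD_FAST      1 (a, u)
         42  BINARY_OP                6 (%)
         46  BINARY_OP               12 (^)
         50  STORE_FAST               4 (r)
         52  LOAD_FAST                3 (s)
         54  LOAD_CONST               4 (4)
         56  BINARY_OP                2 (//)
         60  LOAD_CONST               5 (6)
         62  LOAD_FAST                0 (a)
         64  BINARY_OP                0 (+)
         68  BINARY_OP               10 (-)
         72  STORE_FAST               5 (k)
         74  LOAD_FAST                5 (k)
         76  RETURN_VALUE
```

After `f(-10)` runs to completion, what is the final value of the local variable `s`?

-75

LOAD_FAST a → push -10. Stack: [-10]
LOAD_CONST → push 9. Stack: [-10, 9]
BINARY_OP // → -10 // 9 = -2. Stack: [-2]
STORE_FAST u → u=-2. Stack: []
LOAD_CONST → push 7. Stack: [7]
LOAD_FAST a → push -10. Stack: [7, -10]
BINARY_OP * → 7 * -10 = -70. Stack: [-70]
STORE_FAST w → w=-70. Stack: []
LOAD_FAST w → push -70. Stack: [-70]
LOAD_CONST → push 5. Stack: [-70, 5]
BINARY_OP - → -70 - 5 = -75. Stack: [-75]
STORE_FAST s → s=-75. Stack: []
LOAD_CONST → push 5. Stack: [5]
LOAD_FAST u → push -2. Stack: [5, -2]
BINARY_OP * → 5 * -2 = -10. Stack: [-10]
LOAD_FAST_LOAD_FAST a,u → push -10,-2. Stack: [-10, -10, -2]
BINARY_OP % → -10 % -2 = 0. Stack: [-10, 0]
BINARY_OP ^ → -10 ^ 0 = -10. Stack: [-10]
STORE_FAST r → r=-10. Stack: []
LOAD_FAST s → push -75. Stack: [-75]
LOAD_CONST → push 4. Stack: [-75, 4]
BINARY_OP // → -75 // 4 = -19. Stack: [-19]
LOAD_CONST → push 6. Stack: [-19, 6]
LOAD_FAST a → push -10. Stack: [-19, 6, -10]
BINARY_OP + → 6 + -10 = -4. Stack: [-19, -4]
BINARY_OP - → -19 - -4 = -15. Stack: [-15]
STORE_FAST k → k=-15. Stack: []
LOAD_FAST k → push -15. Stack: [-15]
RETURN_VALUE → return -15.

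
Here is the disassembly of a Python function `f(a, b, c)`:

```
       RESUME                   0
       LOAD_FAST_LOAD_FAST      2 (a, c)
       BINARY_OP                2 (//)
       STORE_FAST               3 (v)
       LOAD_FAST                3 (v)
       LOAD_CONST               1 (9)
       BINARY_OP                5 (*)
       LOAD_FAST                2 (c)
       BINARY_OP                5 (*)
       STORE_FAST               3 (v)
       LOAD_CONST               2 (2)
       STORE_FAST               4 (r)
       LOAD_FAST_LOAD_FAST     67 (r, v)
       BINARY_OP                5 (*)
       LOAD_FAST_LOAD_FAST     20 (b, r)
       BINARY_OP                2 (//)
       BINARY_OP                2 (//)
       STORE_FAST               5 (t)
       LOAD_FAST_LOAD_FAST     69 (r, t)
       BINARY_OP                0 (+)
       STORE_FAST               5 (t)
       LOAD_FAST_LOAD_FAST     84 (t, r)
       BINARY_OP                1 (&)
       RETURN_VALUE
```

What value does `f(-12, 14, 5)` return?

2

LOAD_FAST_LOAD_FAST a,c → push -12,5. Stack: [-12, 5]
BINARY_OP // → -12 // 5 = -3. Stack: [-3]
STORE_FAST v → v=-3. Stack: []
LOAD_FAST v → push -3. Stack: [-3]
LOAD_CONST → push 9. Stack: [-3, 9]
BINARY_OP * → -3 * 9 = -27. Stack: [-27]
LOAD_FAST c → push 5. Stack: [-27, 5]
BINARY_OP * → -27 * 5 = -135. Stack: [-135]
STORE_FAST v → v=-135. Stack: []
LOAD_CONST → push 2. Stack: [2]
STORE_FAST r → r=2. Stack: []
LOAD_FAST_LOAD_FAST r,v → push 2,-135. Stack: [2, -135]
BINARY_OP * → 2 * -135 = -270. Stack: [-270]
LOAD_FAST_LOAD_FAST b,r → push 14,2. Stack: [-270, 14, 2]
BINARY_OP // → 14 // 2 = 7. Stack: [-270, 7]
BINARY_OP // → -270 // 7 = -39. Stack: [-39]
STORE_FAST t → t=-39. Stack: []
LOAD_FAST_LOAD_FAST r,t → push 2,-39. Stack: [2, -39]
BINARY_OP + → 2 + -39 = -37. Stack: [-37]
STORE_FAST t → t=-37. Stack: []
LOAD_FAST_LOAD_FAST t,r → push -37,2. Stack: [-37, 2]
BINARY_OP & → -37 & 2 = 2. Stack: [2]
RETURN_VALUE → return 2.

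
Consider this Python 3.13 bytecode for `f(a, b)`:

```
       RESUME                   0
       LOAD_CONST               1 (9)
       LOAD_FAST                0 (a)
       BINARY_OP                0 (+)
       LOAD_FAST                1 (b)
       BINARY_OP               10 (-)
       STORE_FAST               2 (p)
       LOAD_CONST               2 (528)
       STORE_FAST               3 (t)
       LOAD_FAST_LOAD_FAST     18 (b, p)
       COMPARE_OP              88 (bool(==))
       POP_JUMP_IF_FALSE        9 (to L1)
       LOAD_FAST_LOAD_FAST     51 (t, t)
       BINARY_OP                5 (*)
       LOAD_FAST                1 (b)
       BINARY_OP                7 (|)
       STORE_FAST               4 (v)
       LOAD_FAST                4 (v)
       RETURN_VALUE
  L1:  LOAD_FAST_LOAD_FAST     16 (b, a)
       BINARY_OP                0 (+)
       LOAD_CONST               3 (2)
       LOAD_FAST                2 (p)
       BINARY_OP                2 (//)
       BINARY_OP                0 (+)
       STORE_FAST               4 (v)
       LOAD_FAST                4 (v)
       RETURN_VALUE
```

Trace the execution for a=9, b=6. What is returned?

LOAD_CONST → push 9. Stack: [9]
LOAD_FAST a → push 9. Stack: [9, 9]
BINARY_OP + → 9 + 9 = 18. Stack: [18]
LOAD_FAST b → push 6. Stack: [18, 6]
BINARY_OP - → 18 - 6 = 12. Stack: [12]
STORE_FAST p → p=12. Stack: []
LOAD_CONST → push 528. Stack: [528]
STORE_FAST t → t=528. Stack: []
LOAD_FAST_LOAD_FAST b,p → push 6,12. Stack: [6, 12]
COMPARE_OP bool(==) → 6 vs 12 = False. Stack: [False]
POP_JUMP_IF_FALSE → pop False; jump. Stack: []
LOAD_FAST_LOAD_FAST b,a → push 6,9. Stack: [6, 9]
BINARY_OP + → 6 + 9 = 15. Stack: [15]
LOAD_CONST → push 2. Stack: [15, 2]
LOAD_FAST p → push 12. Stack: [15, 2, 12]
BINARY_OP // → 2 // 12 = 0. Stack: [15, 0]
BINARY_OP + → 15 + 0 = 15. Stack: [15]
STORE_FAST v → v=15. Stack: []
LOAD_FAST v → push 15. Stack: [15]
RETURN_VALUE → return 15.

15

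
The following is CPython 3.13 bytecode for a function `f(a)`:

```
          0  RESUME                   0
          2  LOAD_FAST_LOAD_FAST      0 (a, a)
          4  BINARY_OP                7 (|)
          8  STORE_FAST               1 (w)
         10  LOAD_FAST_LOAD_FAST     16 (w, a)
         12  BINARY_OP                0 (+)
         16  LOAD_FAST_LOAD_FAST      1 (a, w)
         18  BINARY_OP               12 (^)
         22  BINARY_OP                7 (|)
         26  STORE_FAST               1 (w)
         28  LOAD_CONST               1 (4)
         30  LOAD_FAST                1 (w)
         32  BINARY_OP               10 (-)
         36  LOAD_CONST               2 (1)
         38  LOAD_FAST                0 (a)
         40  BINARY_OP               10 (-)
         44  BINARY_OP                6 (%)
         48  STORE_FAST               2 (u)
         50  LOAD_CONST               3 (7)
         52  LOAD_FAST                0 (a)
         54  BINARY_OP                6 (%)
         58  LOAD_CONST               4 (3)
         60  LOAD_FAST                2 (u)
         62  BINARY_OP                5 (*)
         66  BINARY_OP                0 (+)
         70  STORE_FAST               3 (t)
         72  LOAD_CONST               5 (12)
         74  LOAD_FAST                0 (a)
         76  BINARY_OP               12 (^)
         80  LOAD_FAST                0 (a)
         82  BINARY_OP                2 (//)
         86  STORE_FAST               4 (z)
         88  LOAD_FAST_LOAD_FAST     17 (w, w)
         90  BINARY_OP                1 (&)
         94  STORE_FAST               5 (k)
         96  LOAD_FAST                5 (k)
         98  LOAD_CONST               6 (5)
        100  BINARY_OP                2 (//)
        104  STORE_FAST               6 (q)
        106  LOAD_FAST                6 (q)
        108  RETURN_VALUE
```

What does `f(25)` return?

10

LOAD_FAST_LOAD_FAST a,a → push 25,25. Stack: [25, 25]
BINARY_OP | → 25 | 25 = 25. Stack: [25]
STORE_FAST w → w=25. Stack: []
LOAD_FAST_LOAD_FAST w,a → push 25,25. Stack: [25, 25]
BINARY_OP + → 25 + 25 = 50. Stack: [50]
LOAD_FAST_LOAD_FAST a,w → push 25,25. Stack: [50, 25, 25]
BINARY_OP ^ → 25 ^ 25 = 0. Stack: [50, 0]
BINARY_OP | → 50 | 0 = 50. Stack: [50]
STORE_FAST w → w=50. Stack: []
LOAD_CONST → push 4. Stack: [4]
LOAD_FAST w → push 50. Stack: [4, 50]
BINARY_OP - → 4 - 50 = -46. Stack: [-46]
LOAD_CONST → push 1. Stack: [-46, 1]
LOAD_FAST a → push 25. Stack: [-46, 1, 25]
BINARY_OP - → 1 - 25 = -24. Stack: [-46, -24]
BINARY_OP % → -46 % -24 = -22. Stack: [-22]
STORE_FAST u → u=-22. Stack: []
LOAD_CONST → push 7. Stack: [7]
LOAD_FAST a → push 25. Stack: [7, 25]
BINARY_OP % → 7 % 25 = 7. Stack: [7]
LOAD_CONST → push 3. Stack: [7, 3]
LOAD_FAST u → push -22. Stack: [7, 3, -22]
BINARY_OP * → 3 * -22 = -66. Stack: [7, -66]
BINARY_OP + → 7 + -66 = -59. Stack: [-59]
STORE_FAST t → t=-59. Stack: []
LOAD_CONST → push 12. Stack: [12]
LOAD_FAST a → push 25. Stack: [12, 25]
BINARY_OP ^ → 12 ^ 25 = 21. Stack: [21]
LOAD_FAST a → push 25. Stack: [21, 25]
BINARY_OP // → 21 // 25 = 0. Stack: [0]
STORE_FAST z → z=0. Stack: []
LOAD_FAST_LOAD_FAST w,w → push 50,50. Stack: [50, 50]
BINARY_OP & → 50 & 50 = 50. Stack: [50]
STORE_FAST k → k=50. Stack: []
LOAD_FAST k → push 50. Stack: [50]
LOAD_CONST → push 5. Stack: [50, 5]
BINARY_OP // → 50 // 5 = 10. Stack: [10]
STORE_FAST q → q=10. Stack: []
LOAD_FAST q → push 10. Stack: [10]
RETURN_VALUE → return 10.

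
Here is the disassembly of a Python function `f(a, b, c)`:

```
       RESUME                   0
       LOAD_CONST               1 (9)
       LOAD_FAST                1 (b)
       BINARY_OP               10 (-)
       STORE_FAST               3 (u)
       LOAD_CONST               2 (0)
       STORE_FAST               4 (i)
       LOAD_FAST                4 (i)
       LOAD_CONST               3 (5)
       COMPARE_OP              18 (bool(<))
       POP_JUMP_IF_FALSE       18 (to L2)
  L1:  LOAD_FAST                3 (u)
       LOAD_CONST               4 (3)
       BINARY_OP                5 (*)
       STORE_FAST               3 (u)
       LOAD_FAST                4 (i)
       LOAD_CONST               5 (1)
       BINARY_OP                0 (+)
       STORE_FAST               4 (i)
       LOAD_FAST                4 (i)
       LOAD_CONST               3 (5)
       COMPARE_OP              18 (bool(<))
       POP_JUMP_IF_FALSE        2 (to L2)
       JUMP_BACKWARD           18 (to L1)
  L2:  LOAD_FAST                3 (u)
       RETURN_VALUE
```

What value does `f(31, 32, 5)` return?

-5589

LOAD_CONST → push 9
LOAD_FAST b → push 32
BINARY_OP - → 9 - 32 = -23
STORE_FAST u → u=-23
LOAD_CONST → push 0
STORE_FAST i → i=0
LOAD_FAST i → push 0
LOAD_CONST → push 5
COMPARE_OP bool(<) → 0 vs 5 = True
POP_JUMP_IF_FALSE → pop True; no jump
LOAD_FAST u → push -23
LOAD_CONST → push 3
BINARY_OP * → -23 * 3 = -69
STORE_FAST u → u=-69
LOAD_FAST i → push 0
LOAD_CONST → push 1
BINARY_OP + → 0 + 1 = 1
STORE_FAST i → i=1
LOAD_FAST i → push 1
LOAD_CONST → push 5
COMPARE_OP bool(<) → 1 vs 5 = True
POP_JUMP_IF_FALSE → pop True; no jump
LOAD_FAST u → push -69
LOAD_CONST → push 3
BINARY_OP * → -69 * 3 = -207
STORE_FAST u → u=-207
LOAD_FAST i → push 1
LOAD_CONST → push 1
BINARY_OP + → 1 + 1 = 2
STORE_FAST i → i=2
LOAD_FAST i → push 2
LOAD_CONST → push 5
COMPARE_OP bool(<) → 2 vs 5 = True
POP_JUMP_IF_FALSE → pop True; no jump
LOAD_FAST u → push -207
LOAD_CONST → push 3
BINARY_OP * → -207 * 3 = -621
STORE_FAST u → u=-621
LOAD_FAST i → push 2
LOAD_CONST → push 1
BINARY_OP + → 2 + 1 = 3
STORE_FAST i → i=3
LOAD_FAST i → push 3
LOAD_CONST → push 5
COMPARE_OP bool(<) → 3 vs 5 = True
POP_JUMP_IF_FALSE → pop True; no jump
LOAD_FAST u → push -621
LOAD_CONST → push 3
BINARY_OP * → -621 * 3 = -1863
STORE_FAST u → u=-1863
LOAD_FAST i → push 3
LOAD_CONST → push 1
BINARY_OP + → 3 + 1 = 4
STORE_FAST i → i=4
LOAD_FAST i → push 4
LOAD_CONST → push 5
COMPARE_OP bool(<) → 4 vs 5 = True
POP_JUMP_IF_FALSE → pop True; no jump
LOAD_FAST u → push -1863
LOAD_CONST → push 3
BINARY_OP * → -1863 * 3 = -5589
STORE_FAST u → u=-5589
LOAD_FAST i → push 4
LOAD_CONST → push 1
BINARY_OP + → 4 + 1 = 5
STORE_FAST i → i=5
LOAD_FAST i → push 5
LOAD_CONST → push 5
COMPARE_OP bool(<) → 5 vs 5 = False
POP_JUMP_IF_FALSE → pop False; jump
LOAD_FAST u → push -5589
RETURN_VALUE → return -5589.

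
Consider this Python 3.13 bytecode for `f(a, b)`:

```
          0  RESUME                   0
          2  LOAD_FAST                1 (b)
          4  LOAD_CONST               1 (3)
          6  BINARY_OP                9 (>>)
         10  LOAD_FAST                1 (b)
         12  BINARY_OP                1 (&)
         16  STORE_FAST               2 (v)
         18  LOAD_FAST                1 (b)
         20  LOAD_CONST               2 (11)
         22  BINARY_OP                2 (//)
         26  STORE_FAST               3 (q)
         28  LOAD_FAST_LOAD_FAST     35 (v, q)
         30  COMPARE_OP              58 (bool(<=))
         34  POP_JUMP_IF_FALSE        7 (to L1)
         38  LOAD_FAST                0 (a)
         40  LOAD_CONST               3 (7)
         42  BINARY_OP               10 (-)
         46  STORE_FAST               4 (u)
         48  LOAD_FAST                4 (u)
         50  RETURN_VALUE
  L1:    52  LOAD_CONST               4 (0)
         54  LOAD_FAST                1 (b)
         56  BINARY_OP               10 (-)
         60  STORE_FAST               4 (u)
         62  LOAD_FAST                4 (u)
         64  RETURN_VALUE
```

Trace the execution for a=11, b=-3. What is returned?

4

LOAD_FAST b → push -3. Stack: [-3]
LOAD_CONST → push 3. Stack: [-3, 3]
BINARY_OP >> → -3 >> 3 = -1. Stack: [-1]
LOAD_FAST b → push -3. Stack: [-1, -3]
BINARY_OP & → -1 & -3 = -3. Stack: [-3]
STORE_FAST v → v=-3. Stack: []
LOAD_FAST b → push -3. Stack: [-3]
LOAD_CONST → push 11. Stack: [-3, 11]
BINARY_OP // → -3 // 11 = -1. Stack: [-1]
STORE_FAST q → q=-1. Stack: []
LOAD_FAST_LOAD_FAST v,q → push -3,-1. Stack: [-3, -1]
COMPARE_OP bool(<=) → -3 vs -1 = True. Stack: [True]
POP_JUMP_IF_FALSE → pop True; no jump. Stack: []
LOAD_FAST a → push 11. Stack: [11]
LOAD_CONST → push 7. Stack: [11, 7]
BINARY_OP - → 11 - 7 = 4. Stack: [4]
STORE_FAST u → u=4. Stack: []
LOAD_FAST u → push 4. Stack: [4]
RETURN_VALUE → return 4.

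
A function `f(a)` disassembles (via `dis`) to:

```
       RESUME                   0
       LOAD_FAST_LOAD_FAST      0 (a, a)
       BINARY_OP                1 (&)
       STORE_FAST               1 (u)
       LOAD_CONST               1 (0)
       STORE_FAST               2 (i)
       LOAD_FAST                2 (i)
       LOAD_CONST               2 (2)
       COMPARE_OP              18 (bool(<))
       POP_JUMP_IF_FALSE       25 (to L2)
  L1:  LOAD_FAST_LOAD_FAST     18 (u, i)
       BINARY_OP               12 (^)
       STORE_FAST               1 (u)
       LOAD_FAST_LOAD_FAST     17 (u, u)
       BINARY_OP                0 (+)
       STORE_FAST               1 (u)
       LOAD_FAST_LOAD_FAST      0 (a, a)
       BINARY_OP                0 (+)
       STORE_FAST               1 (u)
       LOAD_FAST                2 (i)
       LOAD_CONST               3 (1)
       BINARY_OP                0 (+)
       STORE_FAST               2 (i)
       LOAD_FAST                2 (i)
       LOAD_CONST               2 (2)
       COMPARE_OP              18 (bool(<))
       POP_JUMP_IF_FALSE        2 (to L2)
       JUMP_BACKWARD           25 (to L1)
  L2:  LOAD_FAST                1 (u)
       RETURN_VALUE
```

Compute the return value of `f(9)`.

LOAD_FAST_LOAD_FAST a,a → push 9,9. Stack: [9, 9]
BINARY_OP & → 9 & 9 = 9. Stack: [9]
STORE_FAST u → u=9. Stack: []
LOAD_CONST → push 0. Stack: [0]
STORE_FAST i → i=0. Stack: []
LOAD_FAST i → push 0. Stack: [0]
LOAD_CONST → push 2. Stack: [0, 2]
COMPARE_OP bool(<) → 0 vs 2 = True. Stack: [True]
POP_JUMP_IF_FALSE → pop True; no jump. Stack: []
LOAD_FAST_LOAD_FAST u,i → push 9,0. Stack: [9, 0]
BINARY_OP ^ → 9 ^ 0 = 9. Stack: [9]
STORE_FAST u → u=9. Stack: []
LOAD_FAST_LOAD_FAST u,u → push 9,9. Stack: [9, 9]
BINARY_OP + → 9 + 9 = 18. Stack: [18]
STORE_FAST u → u=18. Stack: []
LOAD_FAST_LOAD_FAST a,a → push 9,9. Stack: [9, 9]
BINARY_OP + → 9 + 9 = 18. Stack: [18]
STORE_FAST u → u=18. Stack: []
LOAD_FAST i → push 0. Stack: [0]
LOAD_CONST → push 1. Stack: [0, 1]
BINARY_OP + → 0 + 1 = 1. Stack: [1]
STORE_FAST i → i=1. Stack: []
LOAD_FAST i → push 1. Stack: [1]
LOAD_CONST → push 2. Stack: [1, 2]
COMPARE_OP bool(<) → 1 vs 2 = True. Stack: [True]
POP_JUMP_IF_FALSE → pop True; no jump. Stack: []
LOAD_FAST_LOAD_FAST u,i → push 18,1. Stack: [18, 1]
BINARY_OP ^ → 18 ^ 1 = 19. Stack: [19]
STORE_FAST u → u=19. Stack: []
LOAD_FAST_LOAD_FAST u,u → push 19,19. Stack: [19, 19]
BINARY_OP + → 19 + 19 = 38. Stack: [38]
STORE_FAST u → u=38. Stack: []
LOAD_FAST_LOAD_FAST a,a → push 9,9. Stack: [9, 9]
BINARY_OP + → 9 + 9 = 18. Stack: [18]
STORE_FAST u → u=18. Stack: []
LOAD_FAST i → push 1. Stack: [1]
LOAD_CONST → push 1. Stack: [1, 1]
BINARY_OP + → 1 + 1 = 2. Stack: [2]
STORE_FAST i → i=2. Stack: []
LOAD_FAST i → push 2. Stack: [2]
LOAD_CONST → push 2. Stack: [2, 2]
COMPARE_OP bool(<) → 2 vs 2 = False. Stack: [False]
POP_JUMP_IF_FALSE → pop False; jump. Stack: []
LOAD_FAST u → push 18. Stack: [18]
RETURN_VALUE → return 18.

18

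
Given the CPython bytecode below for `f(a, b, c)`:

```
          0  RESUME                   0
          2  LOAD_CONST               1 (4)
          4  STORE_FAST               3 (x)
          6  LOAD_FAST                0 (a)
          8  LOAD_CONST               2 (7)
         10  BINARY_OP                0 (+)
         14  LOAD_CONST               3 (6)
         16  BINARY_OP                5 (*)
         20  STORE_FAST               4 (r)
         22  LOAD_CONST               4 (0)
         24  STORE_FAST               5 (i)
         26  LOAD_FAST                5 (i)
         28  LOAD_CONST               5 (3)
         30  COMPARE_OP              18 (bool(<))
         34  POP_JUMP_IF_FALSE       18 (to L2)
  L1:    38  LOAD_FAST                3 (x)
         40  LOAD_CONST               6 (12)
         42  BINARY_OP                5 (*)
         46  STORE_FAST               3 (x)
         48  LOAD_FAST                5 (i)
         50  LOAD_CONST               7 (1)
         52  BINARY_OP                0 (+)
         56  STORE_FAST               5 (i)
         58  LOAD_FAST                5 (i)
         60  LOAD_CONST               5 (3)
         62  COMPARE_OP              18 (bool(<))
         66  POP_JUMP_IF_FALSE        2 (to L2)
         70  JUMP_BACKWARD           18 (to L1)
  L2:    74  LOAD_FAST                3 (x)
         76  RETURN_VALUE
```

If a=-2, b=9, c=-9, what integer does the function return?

LOAD_CONST → push 4. Stack: [4]
STORE_FAST x → x=4. Stack: []
LOAD_FAST a → push -2. Stack: [-2]
LOAD_CONST → push 7. Stack: [-2, 7]
BINARY_OP + → -2 + 7 = 5. Stack: [5]
LOAD_CONST → push 6. Stack: [5, 6]
BINARY_OP * → 5 * 6 = 30. Stack: [30]
STORE_FAST r → r=30. Stack: []
LOAD_CONST → push 0. Stack: [0]
STORE_FAST i → i=0. Stack: []
LOAD_FAST i → push 0. Stack: [0]
LOAD_CONST → push 3. Stack: [0, 3]
COMPARE_OP bool(<) → 0 vs 3 = True. Stack: [True]
POP_JUMP_IF_FALSE → pop True; no jump. Stack: []
LOAD_FAST x → push 4. Stack: [4]
LOAD_CONST → push 12. Stack: [4, 12]
BINARY_OP * → 4 * 12 = 48. Stack: [48]
STORE_FAST x → x=48. Stack: []
LOAD_FAST i → push 0. Stack: [0]
LOAD_CONST → push 1. Stack: [0, 1]
BINARY_OP + → 0 + 1 = 1. Stack: [1]
STORE_FAST i → i=1. Stack: []
LOAD_FAST i → push 1. Stack: [1]
LOAD_CONST → push 3. Stack: [1, 3]
COMPARE_OP bool(<) → 1 vs 3 = True. Stack: [True]
POP_JUMP_IF_FALSE → pop True; no jump. Stack: []
LOAD_FAST x → push 48. Stack: [48]
LOAD_CONST → push 12. Stack: [48, 12]
BINARY_OP * → 48 * 12 = 576. Stack: [576]
STORE_FAST x → x=576. Stack: []
LOAD_FAST i → push 1. Stack: [1]
LOAD_CONST → push 1. Stack: [1, 1]
BINARY_OP + → 1 + 1 = 2. Stack: [2]
STORE_FAST i → i=2. Stack: []
LOAD_FAST i → push 2. Stack: [2]
LOAD_CONST → push 3. Stack: [2, 3]
COMPARE_OP bool(<) → 2 vs 3 = True. Stack: [True]
POP_JUMP_IF_FALSE → pop True; no jump. Stack: []
LOAD_FAST x → push 576. Stack: [576]
LOAD_CONST → push 12. Stack: [576, 12]
BINARY_OP * → 576 * 12 = 6912. Stack: [6912]
STORE_FAST x → x=6912. Stack: []
LOAD_FAST i → push 2. Stack: [2]
LOAD_CONST → push 1. Stack: [2, 1]
BINARY_OP + → 2 + 1 = 3. Stack: [3]
STORE_FAST i → i=3. Stack: []
LOAD_FAST i → push 3. Stack: [3]
LOAD_CONST → push 3. Stack: [3, 3]
COMPARE_OP bool(<) → 3 vs 3 = False. Stack: [False]
POP_JUMP_IF_FALSE → pop False; jump. Stack: []
LOAD_FAST x → push 6912. Stack: [6912]
RETURN_VALUE → return 6912.

6912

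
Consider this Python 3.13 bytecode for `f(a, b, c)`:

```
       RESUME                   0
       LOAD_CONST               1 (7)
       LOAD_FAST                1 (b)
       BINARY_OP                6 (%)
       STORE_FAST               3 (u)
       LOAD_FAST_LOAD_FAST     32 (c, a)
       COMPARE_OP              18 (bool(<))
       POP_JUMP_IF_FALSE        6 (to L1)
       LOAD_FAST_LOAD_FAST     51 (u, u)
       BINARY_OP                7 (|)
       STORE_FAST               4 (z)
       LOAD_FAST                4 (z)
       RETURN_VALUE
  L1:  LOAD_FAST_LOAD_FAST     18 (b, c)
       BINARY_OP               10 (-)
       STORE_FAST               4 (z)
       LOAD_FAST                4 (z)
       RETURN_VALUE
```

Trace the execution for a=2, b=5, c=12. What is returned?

-7

LOAD_CONST → push 7. Stack: [7]
LOAD_FAST b → push 5. Stack: [7, 5]
BINARY_OP % → 7 % 5 = 2. Stack: [2]
STORE_FAST u → u=2. Stack: []
LOAD_FAST_LOAD_FAST c,a → push 12,2. Stack: [12, 2]
COMPARE_OP bool(<) → 12 vs 2 = False. Stack: [False]
POP_JUMP_IF_FALSE → pop False; jump. Stack: []
LOAD_FAST_LOAD_FAST b,c → push 5,12. Stack: [5, 12]
BINARY_OP - → 5 - 12 = -7. Stack: [-7]
STORE_FAST z → z=-7. Stack: []
LOAD_FAST z → push -7. Stack: [-7]
RETURN_VALUE → return -7.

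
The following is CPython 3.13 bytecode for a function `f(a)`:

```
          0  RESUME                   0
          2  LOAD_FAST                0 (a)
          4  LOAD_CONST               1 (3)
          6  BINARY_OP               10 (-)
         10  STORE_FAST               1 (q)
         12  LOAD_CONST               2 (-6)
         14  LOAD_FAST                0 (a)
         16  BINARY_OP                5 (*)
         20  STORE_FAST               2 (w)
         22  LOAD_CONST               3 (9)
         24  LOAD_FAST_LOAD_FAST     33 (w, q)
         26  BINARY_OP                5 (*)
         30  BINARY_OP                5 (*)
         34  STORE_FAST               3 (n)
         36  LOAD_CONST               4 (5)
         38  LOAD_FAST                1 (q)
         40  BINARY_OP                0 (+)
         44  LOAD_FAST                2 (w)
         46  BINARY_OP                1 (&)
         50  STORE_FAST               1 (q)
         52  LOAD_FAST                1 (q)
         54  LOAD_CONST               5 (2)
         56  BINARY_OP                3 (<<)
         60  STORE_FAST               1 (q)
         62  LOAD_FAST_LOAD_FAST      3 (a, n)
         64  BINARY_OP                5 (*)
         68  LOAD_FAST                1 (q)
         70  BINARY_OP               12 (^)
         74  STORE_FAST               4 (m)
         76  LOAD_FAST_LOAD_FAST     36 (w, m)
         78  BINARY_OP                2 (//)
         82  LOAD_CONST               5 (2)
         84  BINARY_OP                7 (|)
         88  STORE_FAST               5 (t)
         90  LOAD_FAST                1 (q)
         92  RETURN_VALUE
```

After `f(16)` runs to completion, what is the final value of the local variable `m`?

-179712

LOAD_FAST a → push 16. Stack: [16]
LOAD_CONST → push 3. Stack: [16, 3]
BINARY_OP - → 16 - 3 = 13. Stack: [13]
STORE_FAST q → q=13. Stack: []
LOAD_CONST → push -6. Stack: [-6]
LOAD_FAST a → push 16. Stack: [-6, 16]
BINARY_OP * → -6 * 16 = -96. Stack: [-96]
STORE_FAST w → w=-96. Stack: []
LOAD_CONST → push 9. Stack: [9]
LOAD_FAST_LOAD_FAST w,q → push -96,13. Stack: [9, -96, 13]
BINARY_OP * → -96 * 13 = -1248. Stack: [9, -1248]
BINARY_OP * → 9 * -1248 = -11232. Stack: [-11232]
STORE_FAST n → n=-11232. Stack: []
LOAD_CONST → push 5. Stack: [5]
LOAD_FAST q → push 13. Stack: [5, 13]
BINARY_OP + → 5 + 13 = 18. Stack: [18]
LOAD_FAST w → push -96. Stack: [18, -96]
BINARY_OP & → 18 & -96 = 0. Stack: [0]
STORE_FAST q → q=0. Stack: []
LOAD_FAST q → push 0. Stack: [0]
LOAD_CONST → push 2. Stack: [0, 2]
BINARY_OP << → 0 << 2 = 0. Stack: [0]
STORE_FAST q → q=0. Stack: []
LOAD_FAST_LOAD_FAST a,n → push 16,-11232. Stack: [16, -11232]
BINARY_OP * → 16 * -11232 = -179712. Stack: [-179712]
LOAD_FAST q → push 0. Stack: [-179712, 0]
BINARY_OP ^ → -179712 ^ 0 = -179712. Stack: [-179712]
STORE_FAST m → m=-179712. Stack: []
LOAD_FAST_LOAD_FAST w,m → push -96,-179712. Stack: [-96, -179712]
BINARY_OP // → -96 // -179712 = 0. Stack: [0]
LOAD_CONST → push 2. Stack: [0, 2]
BINARY_OP | → 0 | 2 = 2. Stack: [2]
STORE_FAST t → t=2. Stack: []
LOAD_FAST q → push 0. Stack: [0]
RETURN_VALUE → return 0.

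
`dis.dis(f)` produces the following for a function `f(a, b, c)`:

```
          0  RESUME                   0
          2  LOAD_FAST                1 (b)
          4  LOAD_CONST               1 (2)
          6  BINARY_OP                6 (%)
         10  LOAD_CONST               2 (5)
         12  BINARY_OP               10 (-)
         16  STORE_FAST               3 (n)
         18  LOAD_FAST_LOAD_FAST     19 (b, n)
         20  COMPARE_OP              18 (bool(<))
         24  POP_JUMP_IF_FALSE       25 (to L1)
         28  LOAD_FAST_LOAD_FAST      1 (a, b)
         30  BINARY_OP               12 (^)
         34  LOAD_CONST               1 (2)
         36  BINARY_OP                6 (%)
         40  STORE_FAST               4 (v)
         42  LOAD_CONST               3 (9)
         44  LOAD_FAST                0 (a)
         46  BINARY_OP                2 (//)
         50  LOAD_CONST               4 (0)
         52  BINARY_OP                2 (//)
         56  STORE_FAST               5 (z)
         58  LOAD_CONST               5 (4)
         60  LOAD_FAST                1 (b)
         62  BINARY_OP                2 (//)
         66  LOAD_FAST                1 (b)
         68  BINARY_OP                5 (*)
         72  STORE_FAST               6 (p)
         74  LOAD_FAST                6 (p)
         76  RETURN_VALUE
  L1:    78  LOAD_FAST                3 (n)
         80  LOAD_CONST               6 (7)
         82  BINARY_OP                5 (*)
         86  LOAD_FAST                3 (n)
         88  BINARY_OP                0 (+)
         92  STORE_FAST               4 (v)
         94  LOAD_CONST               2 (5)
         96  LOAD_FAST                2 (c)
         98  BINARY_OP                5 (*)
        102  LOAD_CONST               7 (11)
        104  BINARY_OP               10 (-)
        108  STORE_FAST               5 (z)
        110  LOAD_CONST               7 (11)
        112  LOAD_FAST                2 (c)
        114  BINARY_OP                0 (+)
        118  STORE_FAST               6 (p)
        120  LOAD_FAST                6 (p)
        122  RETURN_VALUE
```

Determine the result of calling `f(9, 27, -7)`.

4

LOAD_FAST b → push 27. Stack: [27]
LOAD_CONST → push 2. Stack: [27, 2]
BINARY_OP % → 27 % 2 = 1. Stack: [1]
LOAD_CONST → push 5. Stack: [1, 5]
BINARY_OP - → 1 - 5 = -4. Stack: [-4]
STORE_FAST n → n=-4. Stack: []
LOAD_FAST_LOAD_FAST b,n → push 27,-4. Stack: [27, -4]
COMPARE_OP bool(<) → 27 vs -4 = False. Stack: [False]
POP_JUMP_IF_FALSE → pop False; jump. Stack: []
LOAD_FAST n → push -4. Stack: [-4]
LOAD_CONST → push 7. Stack: [-4, 7]
BINARY_OP * → -4 * 7 = -28. Stack: [-28]
LOAD_FAST n → push -4. Stack: [-28, -4]
BINARY_OP + → -28 + -4 = -32. Stack: [-32]
STORE_FAST v → v=-32. Stack: []
LOAD_CONST → push 5. Stack: [5]
LOAD_FAST c → push -7. Stack: [5, -7]
BINARY_OP * → 5 * -7 = -35. Stack: [-35]
LOAD_CONST → push 11. Stack: [-35, 11]
BINARY_OP - → -35 - 11 = -46. Stack: [-46]
STORE_FAST z → z=-46. Stack: []
LOAD_CONST → push 11. Stack: [11]
LOAD_FAST c → push -7. Stack: [11, -7]
BINARY_OP + → 11 + -7 = 4. Stack: [4]
STORE_FAST p → p=4. Stack: []
LOAD_FAST p → push 4. Stack: [4]
RETURN_VALUE → return 4.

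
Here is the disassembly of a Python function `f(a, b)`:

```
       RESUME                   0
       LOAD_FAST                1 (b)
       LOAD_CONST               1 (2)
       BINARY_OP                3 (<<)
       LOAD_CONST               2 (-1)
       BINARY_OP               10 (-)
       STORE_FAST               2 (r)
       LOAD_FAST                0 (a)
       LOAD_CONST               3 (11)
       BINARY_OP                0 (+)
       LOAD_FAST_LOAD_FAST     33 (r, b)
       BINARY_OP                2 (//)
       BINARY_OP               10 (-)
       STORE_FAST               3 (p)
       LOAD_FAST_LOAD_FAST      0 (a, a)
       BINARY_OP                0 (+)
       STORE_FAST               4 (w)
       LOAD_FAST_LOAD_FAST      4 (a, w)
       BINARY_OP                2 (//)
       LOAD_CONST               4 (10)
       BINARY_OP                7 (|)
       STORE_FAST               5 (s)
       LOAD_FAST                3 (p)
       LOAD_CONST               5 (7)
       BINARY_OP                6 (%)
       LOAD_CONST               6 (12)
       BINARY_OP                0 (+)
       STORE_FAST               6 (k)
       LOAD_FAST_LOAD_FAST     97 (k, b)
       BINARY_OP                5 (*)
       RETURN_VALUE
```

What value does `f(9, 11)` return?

LOAD_FAST b → push 11. Stack: [11]
LOAD_CONST → push 2. Stack: [11, 2]
BINARY_OP << → 11 << 2 = 44. Stack: [44]
LOAD_CONST → push -1. Stack: [44, -1]
BINARY_OP - → 44 - -1 = 45. Stack: [45]
STORE_FAST r → r=45. Stack: []
LOAD_FAST a → push 9. Stack: [9]
LOAD_CONST → push 11. Stack: [9, 11]
BINARY_OP + → 9 + 11 = 20. Stack: [20]
LOAD_FAST_LOAD_FAST r,b → push 45,11. Stack: [20, 45, 11]
BINARY_OP // → 45 // 11 = 4. Stack: [20, 4]
BINARY_OP - → 20 - 4 = 16. Stack: [16]
STORE_FAST p → p=16. Stack: []
LOAD_FAST_LOAD_FAST a,a → push 9,9. Stack: [9, 9]
BINARY_OP + → 9 + 9 = 18. Stack: [18]
STORE_FAST w → w=18. Stack: []
LOAD_FAST_LOAD_FAST a,w → push 9,18. Stack: [9, 18]
BINARY_OP // → 9 // 18 = 0. Stack: [0]
LOAD_CONST → push 10. Stack: [0, 10]
BINARY_OP | → 0 | 10 = 10. Stack: [10]
STORE_FAST s → s=10. Stack: []
LOAD_FAST p → push 16. Stack: [16]
LOAD_CONST → push 7. Stack: [16, 7]
BINARY_OP % → 16 % 7 = 2. Stack: [2]
LOAD_CONST → push 12. Stack: [2, 12]
BINARY_OP + → 2 + 12 = 14. Stack: [14]
STORE_FAST k → k=14. Stack: []
LOAD_FAST_LOAD_FAST k,b → push 14,11. Stack: [14, 11]
BINARY_OP * → 14 * 11 = 154. Stack: [154]
RETURN_VALUE → return 154.

154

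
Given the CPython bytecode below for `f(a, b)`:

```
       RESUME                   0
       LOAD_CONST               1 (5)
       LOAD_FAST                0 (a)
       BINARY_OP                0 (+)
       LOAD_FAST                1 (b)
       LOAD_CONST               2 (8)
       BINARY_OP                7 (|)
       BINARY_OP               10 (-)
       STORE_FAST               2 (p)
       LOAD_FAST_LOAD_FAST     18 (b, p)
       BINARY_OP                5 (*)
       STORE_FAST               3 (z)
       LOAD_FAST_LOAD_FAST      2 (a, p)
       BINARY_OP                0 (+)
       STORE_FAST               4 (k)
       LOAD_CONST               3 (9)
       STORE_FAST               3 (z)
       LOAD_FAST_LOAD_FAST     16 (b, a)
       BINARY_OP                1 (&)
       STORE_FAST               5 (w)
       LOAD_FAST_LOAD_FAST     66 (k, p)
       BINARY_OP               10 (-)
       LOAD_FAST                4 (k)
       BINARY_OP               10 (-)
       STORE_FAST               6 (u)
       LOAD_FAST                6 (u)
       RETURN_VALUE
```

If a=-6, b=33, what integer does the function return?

LOAD_CONST → push 5. Stack: [5]
LOAD_FAST a → push -6. Stack: [5, -6]
BINARY_OP + → 5 + -6 = -1. Stack: [-1]
LOAD_FAST b → push 33. Stack: [-1, 33]
LOAD_CONST → push 8. Stack: [-1, 33, 8]
BINARY_OP | → 33 | 8 = 41. Stack: [-1, 41]
BINARY_OP - → -1 - 41 = -42. Stack: [-42]
STORE_FAST p → p=-42. Stack: []
LOAD_FAST_LOAD_FAST b,p → push 33,-42. Stack: [33, -42]
BINARY_OP * → 33 * -42 = -1386. Stack: [-1386]
STORE_FAST z → z=-1386. Stack: []
LOAD_FAST_LOAD_FAST a,p → push -6,-42. Stack: [-6, -42]
BINARY_OP + → -6 + -42 = -48. Stack: [-48]
STORE_FAST k → k=-48. Stack: []
LOAD_CONST → push 9. Stack: [9]
STORE_FAST z → z=9. Stack: []
LOAD_FAST_LOAD_FAST b,a → push 33,-6. Stack: [33, -6]
BINARY_OP & → 33 & -6 = 32. Stack: [32]
STORE_FAST w → w=32. Stack: []
LOAD_FAST_LOAD_FAST k,p → push -48,-42. Stack: [-48, -42]
BINARY_OP - → -48 - -42 = -6. Stack: [-6]
LOAD_FAST k → push -48. Stack: [-6, -48]
BINARY_OP - → -6 - -48 = 42. Stack: [42]
STORE_FAST u → u=42. Stack: []
LOAD_FAST u → push 42. Stack: [42]
RETURN_VALUE → return 42.

42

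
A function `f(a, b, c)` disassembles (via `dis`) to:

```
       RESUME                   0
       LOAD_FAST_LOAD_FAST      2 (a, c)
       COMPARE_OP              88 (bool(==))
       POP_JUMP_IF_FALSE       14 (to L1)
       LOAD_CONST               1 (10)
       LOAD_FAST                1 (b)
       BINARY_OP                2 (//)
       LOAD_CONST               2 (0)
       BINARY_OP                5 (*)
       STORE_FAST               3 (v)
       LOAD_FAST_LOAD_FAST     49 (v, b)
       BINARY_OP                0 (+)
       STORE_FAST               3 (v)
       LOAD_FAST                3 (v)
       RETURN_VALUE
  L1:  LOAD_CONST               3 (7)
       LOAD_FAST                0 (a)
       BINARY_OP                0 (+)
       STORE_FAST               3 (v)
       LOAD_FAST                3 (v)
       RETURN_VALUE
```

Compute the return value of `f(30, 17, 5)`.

LOAD_FAST_LOAD_FAST a,c → push 30,5. Stack: [30, 5]
COMPARE_OP bool(==) → 30 vs 5 = False. Stack: [False]
POP_JUMP_IF_FALSE → pop False; jump. Stack: []
LOAD_CONST → push 7. Stack: [7]
LOAD_FAST a → push 30. Stack: [7, 30]
BINARY_OP + → 7 + 30 = 37. Stack: [37]
STORE_FAST v → v=37. Stack: []
LOAD_FAST v → push 37. Stack: [37]
RETURN_VALUE → return 37.

37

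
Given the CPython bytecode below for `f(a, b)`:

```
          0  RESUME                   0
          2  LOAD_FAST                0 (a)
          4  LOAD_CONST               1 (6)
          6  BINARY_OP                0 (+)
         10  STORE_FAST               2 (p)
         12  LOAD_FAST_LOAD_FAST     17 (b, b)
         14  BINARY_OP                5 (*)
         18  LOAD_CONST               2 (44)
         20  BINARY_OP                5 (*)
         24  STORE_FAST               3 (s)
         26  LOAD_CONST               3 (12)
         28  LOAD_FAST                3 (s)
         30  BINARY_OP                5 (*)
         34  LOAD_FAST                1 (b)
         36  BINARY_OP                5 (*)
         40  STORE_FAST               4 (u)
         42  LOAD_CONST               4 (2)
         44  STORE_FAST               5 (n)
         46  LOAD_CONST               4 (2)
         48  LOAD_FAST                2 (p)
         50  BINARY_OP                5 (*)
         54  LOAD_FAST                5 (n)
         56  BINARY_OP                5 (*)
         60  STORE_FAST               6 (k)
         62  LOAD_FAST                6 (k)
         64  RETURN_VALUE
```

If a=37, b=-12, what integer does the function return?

172

LOAD_FAST a → push 37. Stack: [37]
LOAD_CONST → push 6. Stack: [37, 6]
BINARY_OP + → 37 + 6 = 43. Stack: [43]
STORE_FAST p → p=43. Stack: []
LOAD_FAST_LOAD_FAST b,b → push -12,-12. Stack: [-12, -12]
BINARY_OP * → -12 * -12 = 144. Stack: [144]
LOAD_CONST → push 44. Stack: [144, 44]
BINARY_OP * → 144 * 44 = 6336. Stack: [6336]
STORE_FAST s → s=6336. Stack: []
LOAD_CONST → push 12. Stack: [12]
LOAD_FAST s → push 6336. Stack: [12, 6336]
BINARY_OP * → 12 * 6336 = 76032. Stack: [76032]
LOAD_FAST b → push -12. Stack: [76032, -12]
BINARY_OP * → 76032 * -12 = -912384. Stack: [-912384]
STORE_FAST u → u=-912384. Stack: []
LOAD_CONST → push 2. Stack: [2]
STORE_FAST n → n=2. Stack: []
LOAD_CONST → push 2. Stack: [2]
LOAD_FAST p → push 43. Stack: [2, 43]
BINARY_OP * → 2 * 43 = 86. Stack: [86]
LOAD_FAST n → push 2. Stack: [86, 2]
BINARY_OP * → 86 * 2 = 172. Stack: [172]
STORE_FAST k → k=172. Stack: []
LOAD_FAST k → push 172. Stack: [172]
RETURN_VALUE → return 172.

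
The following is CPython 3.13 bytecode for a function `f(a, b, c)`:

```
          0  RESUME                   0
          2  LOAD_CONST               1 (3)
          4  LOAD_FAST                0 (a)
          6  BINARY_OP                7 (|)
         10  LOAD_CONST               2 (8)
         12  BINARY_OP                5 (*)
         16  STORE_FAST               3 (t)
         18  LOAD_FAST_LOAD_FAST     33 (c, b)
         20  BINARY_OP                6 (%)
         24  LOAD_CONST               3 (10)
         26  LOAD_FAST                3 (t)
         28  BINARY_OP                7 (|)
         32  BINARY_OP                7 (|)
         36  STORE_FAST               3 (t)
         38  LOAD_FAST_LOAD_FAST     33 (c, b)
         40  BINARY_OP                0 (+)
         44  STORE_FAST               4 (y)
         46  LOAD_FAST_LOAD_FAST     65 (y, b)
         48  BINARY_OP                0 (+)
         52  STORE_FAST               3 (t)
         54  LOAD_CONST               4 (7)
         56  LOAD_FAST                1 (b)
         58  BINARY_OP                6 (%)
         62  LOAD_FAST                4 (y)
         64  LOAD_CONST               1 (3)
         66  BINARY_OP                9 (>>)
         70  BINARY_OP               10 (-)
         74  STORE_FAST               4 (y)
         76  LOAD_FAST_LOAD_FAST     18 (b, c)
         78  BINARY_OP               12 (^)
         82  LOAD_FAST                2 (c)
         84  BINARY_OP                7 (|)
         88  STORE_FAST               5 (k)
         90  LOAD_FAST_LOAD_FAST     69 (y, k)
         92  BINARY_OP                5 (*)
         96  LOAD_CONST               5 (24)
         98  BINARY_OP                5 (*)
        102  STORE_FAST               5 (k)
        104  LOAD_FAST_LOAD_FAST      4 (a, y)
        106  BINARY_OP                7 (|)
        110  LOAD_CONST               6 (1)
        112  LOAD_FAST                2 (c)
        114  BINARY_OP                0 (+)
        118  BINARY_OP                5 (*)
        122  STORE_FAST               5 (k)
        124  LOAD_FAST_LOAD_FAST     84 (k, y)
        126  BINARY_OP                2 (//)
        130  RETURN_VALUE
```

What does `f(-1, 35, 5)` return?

LOAD_CONST → push 3. Stack: [3]
LOAD_FAST a → push -1. Stack: [3, -1]
BINARY_OP | → 3 | -1 = -1. Stack: [-1]
LOAD_CONST → push 8. Stack: [-1, 8]
BINARY_OP * → -1 * 8 = -8. Stack: [-8]
STORE_FAST t → t=-8. Stack: []
LOAD_FAST_LOAD_FAST c,b → push 5,35. Stack: [5, 35]
BINARY_OP % → 5 % 35 = 5. Stack: [5]
LOAD_CONST → push 10. Stack: [5, 10]
LOAD_FAST t → push -8. Stack: [5, 10, -8]
BINARY_OP | → 10 | -8 = -6. Stack: [5, -6]
BINARY_OP | → 5 | -6 = -1. Stack: [-1]
STORE_FAST t → t=-1. Stack: []
LOAD_FAST_LOAD_FAST c,b → push 5,35. Stack: [5, 35]
BINARY_OP + → 5 + 35 = 40. Stack: [40]
STORE_FAST y → y=40. Stack: []
LOAD_FAST_LOAD_FAST y,b → push 40,35. Stack: [40, 35]
BINARY_OP + → 40 + 35 = 75. Stack: [75]
STORE_FAST t → t=75. Stack: []
LOAD_CONST → push 7. Stack: [7]
LOAD_FAST b → push 35. Stack: [7, 35]
BINARY_OP % → 7 % 35 = 7. Stack: [7]
LOAD_FAST y → push 40. Stack: [7, 40]
LOAD_CONST → push 3. Stack: [7, 40, 3]
BINARY_OP >> → 40 >> 3 = 5. Stack: [7, 5]
BINARY_OP - → 7 - 5 = 2. Stack: [2]
STORE_FAST y → y=2. Stack: []
LOAD_FAST_LOAD_FAST b,c → push 35,5. Stack: [35, 5]
BINARY_OP ^ → 35 ^ 5 = 38. Stack: [38]
LOAD_FAST c → push 5. Stack: [38, 5]
BINARY_OP | → 38 | 5 = 39. Stack: [39]
STORE_FAST k → k=39. Stack: []
LOAD_FAST_LOAD_FAST y,k → push 2,39. Stack: [2, 39]
BINARY_OP * → 2 * 39 = 78. Stack: [78]
LOAD_CONST → push 24. Stack: [78, 24]
BINARY_OP * → 78 * 24 = 1872. Stack: [1872]
STORE_FAST k → k=1872. Stack: []
LOAD_FAST_LOAD_FAST a,y → push -1,2. Stack: [-1, 2]
BINARY_OP | → -1 | 2 = -1. Stack: [-1]
LOAD_CONST → push 1. Stack: [-1, 1]
LOAD_FAST c → push 5. Stack: [-1, 1, 5]
BINARY_OP + → 1 + 5 = 6. Stack: [-1, 6]
BINARY_OP * → -1 * 6 = -6. Stack: [-6]
STORE_FAST k → k=-6. Stack: []
LOAD_FAST_LOAD_FAST k,y → push -6,2. Stack: [-6, 2]
BINARY_OP // → -6 // 2 = -3. Stack: [-3]
RETURN_VALUE → return -3.

-3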